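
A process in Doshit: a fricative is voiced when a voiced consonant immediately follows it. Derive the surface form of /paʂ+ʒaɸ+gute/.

The rule targets /ʂ/ (voiceless retroflex fricative), which sits before the trigger /ʒ/ (voiced).
Changing only its voicing to voiced gives [ʐ] — the voiced retroflex fricative.
The same rule applies at the second boundary: /ɸ/ → [β] next to /g/.

[paʐʒaβgute]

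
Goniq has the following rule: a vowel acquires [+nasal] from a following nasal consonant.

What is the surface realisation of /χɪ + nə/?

/ɪ/ sits next to the nasal /n/ and is therefore nasalised to [ɪ̃].

[χɪ̃nə]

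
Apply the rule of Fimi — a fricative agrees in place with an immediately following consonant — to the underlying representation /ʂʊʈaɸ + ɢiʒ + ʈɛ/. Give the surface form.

[ʂʊʈaχɢiʐʈɛ]

The rule targets /ɸ/ (voiceless bilabial fricative), which sits before the trigger /ɢ/ (uvular).
The voiceless uvular fricative is [χ], so /ɸ/ → [χ].
The same rule applies at the second boundary: /ʒ/ → [ʐ] next to /ʈ/.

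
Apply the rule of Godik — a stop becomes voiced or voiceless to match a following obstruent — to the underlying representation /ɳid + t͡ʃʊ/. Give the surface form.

The rule targets /d/ (voiced alveolar stop), which sits before the trigger /t͡ʃ/ (voiceless).
Changing only its voicing to voiceless gives [t] — the voiceless alveolar stop.

[ɳitt͡ʃʊ]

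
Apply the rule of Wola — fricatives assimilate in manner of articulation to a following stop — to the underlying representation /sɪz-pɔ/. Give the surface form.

/z/ is a voiced alveolar fricative. The following trigger /p/ is a stop, so /z/ must become a stop as well.
A voiced alveolar stop is [d], so the surface segment is [d].

[sɪdpɔ]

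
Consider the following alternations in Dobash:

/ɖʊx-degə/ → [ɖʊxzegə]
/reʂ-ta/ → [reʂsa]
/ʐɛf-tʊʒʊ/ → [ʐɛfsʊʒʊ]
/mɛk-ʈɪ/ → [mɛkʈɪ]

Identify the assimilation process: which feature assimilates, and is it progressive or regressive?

progressive manner assimilation

The segment that alternates is /d/, which surfaces as [z] when adjacent to /x/.
/d/ is a stop while /x/ is a fricative; the output [z] is a fricative, matching the trigger — so the feature that spreads is manner.
Place and voice are unchanged, so the assimilation is partial, not total.
Checking the remaining alternations: /t/ → [s] after /ʂ/ (stop → fricative, matching a fricative); /t/ → [s] after /f/ (stop → fricative, matching a fricative) — only manner changes, and always toward the preceding segment.
No alternation appears in [mɛkʈɪ]: there the adjacent consonants already agree in manner (/ʈ/ and /k/ are both stops), so this form is consistent with the same rule.
Since the segment that changes follows the conditioning segment, the assimilation is progressive.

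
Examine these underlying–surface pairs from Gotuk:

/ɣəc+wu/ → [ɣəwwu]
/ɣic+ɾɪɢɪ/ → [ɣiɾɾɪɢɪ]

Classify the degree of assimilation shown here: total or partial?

Underlying /c/ is realised as [w] next to /w/; /w/ itself does not change.
The output [w] is identical to the trigger /w/ — every feature (place, manner, voicing) has been copied — so this is total assimilation.
The other form behaves the same way: /c/ → [ɾ] before /ɾ/ — in each case the output is a copy of the following consonant.

total assimilation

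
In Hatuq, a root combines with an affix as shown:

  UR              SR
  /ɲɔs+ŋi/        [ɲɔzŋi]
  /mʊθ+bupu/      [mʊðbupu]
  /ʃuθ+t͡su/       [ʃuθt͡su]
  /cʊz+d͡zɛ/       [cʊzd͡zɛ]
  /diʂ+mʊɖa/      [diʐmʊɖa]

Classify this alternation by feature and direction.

regressive voicing assimilation

Comparing underlying and surface forms, /s/ → [z] is the alternation; the neighbouring /ŋ/ is constant.
The change voiceless → voiced matches the voicing of the following /ŋ/, identifying this as voicing assimilation.
Place and manner are unchanged, so the assimilation is partial, not total.
Checking the remaining alternations: /θ/ → [ð] before /b/ (voiceless → voiced, matching voiced); /ʂ/ → [ʐ] before /m/ (voiceless → voiced, matching voiced) — only voicing changes, and always toward the following segment.
No alternation appears in [ʃuθt͡su], [cʊzd͡zɛ]: there the adjacent consonants already agree in voicing (/θ/ and /t͡s/ are both voiceless; /z/ and /d͡z/ are both voiced), so these forms are consistent with the same rule.
Since the segment that changes precedes the conditioning segment, the assimilation is regressive.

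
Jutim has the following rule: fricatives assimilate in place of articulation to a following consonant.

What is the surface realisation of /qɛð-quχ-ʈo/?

/ð/ is a voiced dental fricative. The following trigger /q/ is uvular, so /ð/ must become uvular as well.
Changing only its place to uvular gives [ʁ] — the voiced uvular fricative.
The same rule applies at the second boundary: /χ/ → [ʂ] next to /ʈ/.

[qɛʁquʂʈo]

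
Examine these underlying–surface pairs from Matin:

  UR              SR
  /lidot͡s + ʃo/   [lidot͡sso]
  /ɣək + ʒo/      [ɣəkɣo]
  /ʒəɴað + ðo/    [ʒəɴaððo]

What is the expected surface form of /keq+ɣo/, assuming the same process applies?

[keqʁo]

The data show progressive place assimilation: /ʃ/ → [s] after /t͡s/; /ʒ/ → [ɣ] after /k/. In each pair only place changes, matching the preceding consonant, while manner and voice stay constant.
No alternation appears in [ʒəɴaððo]: there the adjacent consonants already agree in place (/ð/ and /ð/ are both dental), so this form is consistent with the same rule.
/ɣ/ is a voiced velar fricative. The preceding trigger /q/ is uvular, so /ɣ/ must become uvular as well.
Changing only its place to uvular gives [ʁ] — the voiced uvular fricative.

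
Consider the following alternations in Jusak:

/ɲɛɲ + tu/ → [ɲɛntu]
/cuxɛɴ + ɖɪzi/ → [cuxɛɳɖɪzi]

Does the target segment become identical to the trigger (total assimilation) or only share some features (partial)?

partial assimilation

Comparing underlying and surface forms, /ɲ/ → [n] is the alternation; the neighbouring /t/ is constant.
The change palatal → alveolar matches the place of the following /t/, identifying this as place assimilation.
Manner and voice are unchanged, so the assimilation is partial, not total.
Checking the remaining alternation: /ɴ/ → [ɳ] before /ɖ/ (uvular → retroflex, matching retroflex) — only place changes, and always toward the following segment.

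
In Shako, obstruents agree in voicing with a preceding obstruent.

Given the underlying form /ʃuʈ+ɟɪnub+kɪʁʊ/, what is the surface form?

[ʃuʈcɪnubgɪʁʊ]

The rule targets /ɟ/ (voiced palatal stop), which sits after the trigger /ʈ/ (voiceless).
The voiceless palatal stop is [c], so /ɟ/ → [c].
At the second juncture, /k/ likewise becomes [g] adjacent to /b/.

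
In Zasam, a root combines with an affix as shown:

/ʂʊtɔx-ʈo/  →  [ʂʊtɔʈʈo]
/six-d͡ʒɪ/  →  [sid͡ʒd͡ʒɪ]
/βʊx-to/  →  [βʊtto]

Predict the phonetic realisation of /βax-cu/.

[βaccu]

The data show regressive total assimilation (/x/ → [ʈ] before /ʈ/; /x/ → [d͡ʒ] before /d͡ʒ/; /x/ → [t] before /t/): in every case the target segment becomes identical to its following neighbour, copying more than a single feature.
/x/ is the segment targeted by the rule; it sits immediately before /c/, so it assimilates completely and surfaces as [c].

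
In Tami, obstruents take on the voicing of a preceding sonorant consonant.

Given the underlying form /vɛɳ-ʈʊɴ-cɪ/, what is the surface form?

[vɛɳɖʊɴɟɪ]

The rule targets /ʈ/ (voiceless retroflex stop), which sits after the trigger /ɳ/ (voiced).
A voiced retroflex stop is [ɖ], so the surface segment is [ɖ].
At the second juncture, /c/ likewise becomes [ɟ] adjacent to /ɴ/.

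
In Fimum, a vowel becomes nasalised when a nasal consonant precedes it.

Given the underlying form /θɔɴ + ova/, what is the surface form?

The vowel /o/ is adjacent to the preceding nasal /ɴ/, so it acquires [+nasal] and surfaces as [õ].

[θɔɴõva]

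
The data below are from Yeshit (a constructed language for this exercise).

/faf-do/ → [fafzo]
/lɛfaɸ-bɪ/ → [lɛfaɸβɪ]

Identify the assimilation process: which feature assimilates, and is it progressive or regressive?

The segment that alternates is /d/, which surfaces as [z] when adjacent to /f/.
The change stop → fricative matches the manner of the preceding /f/, identifying this as manner assimilation.
Place and voice are unchanged, so the assimilation is partial, not total.
Checking the remaining alternation: /b/ → [β] after /ɸ/ (stop → fricative, matching a fricative) — only manner changes, and always toward the preceding segment.
Since the segment that changes follows the conditioning segment, the assimilation is progressive.

progressive manner assimilation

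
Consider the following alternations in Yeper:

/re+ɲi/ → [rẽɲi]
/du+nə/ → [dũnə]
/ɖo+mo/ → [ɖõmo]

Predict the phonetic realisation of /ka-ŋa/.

The data show regressive nasality assimilation (vowel nasalisation): /e/ → [ẽ] before /ɲ/; /u/ → [ũ] before /n/; /o/ → [õ] before /m/ — a vowel is nasalised by an immediately following nasal consonant.
The vowel /a/ is adjacent to the following nasal /ŋ/, so it acquires [+nasal] and surfaces as [ã].

[kãŋa]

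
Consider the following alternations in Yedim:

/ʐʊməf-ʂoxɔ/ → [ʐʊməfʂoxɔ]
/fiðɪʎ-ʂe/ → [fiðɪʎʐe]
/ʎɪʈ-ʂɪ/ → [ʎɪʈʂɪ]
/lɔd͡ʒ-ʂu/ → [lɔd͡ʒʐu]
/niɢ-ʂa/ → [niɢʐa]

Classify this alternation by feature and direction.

Comparing underlying and surface forms, /ʂ/ → [ʐ] is the alternation; the neighbouring /ʎ/ is constant.
The change voiceless → voiced matches the voicing of the preceding /ʎ/, identifying this as voicing assimilation.
Place and manner are unchanged, so the assimilation is partial, not total.
The other alternating forms pattern the same way: /ʂ/ → [ʐ] after /d͡ʒ/ (voiceless → voiced, matching voiced); /ʂ/ → [ʐ] after /ɢ/ (voiceless → voiced, matching voiced) — only voicing changes, and always toward the preceding segment.
No alternation appears in [ʐʊməfʂoxɔ], [ʎɪʈʂɪ]: there the adjacent consonants already agree in voicing (/ʂ/ and /f/ are both voiceless; /ʂ/ and /ʈ/ are both voiceless), so these forms are consistent with the same rule.
The trigger is the preceding segment, so the direction is progressive (perseverative).

progressive voicing assimilation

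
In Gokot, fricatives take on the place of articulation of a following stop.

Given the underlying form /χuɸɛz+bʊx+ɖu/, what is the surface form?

The rule targets /z/ (voiced alveolar fricative), which sits before the trigger /b/ (bilabial).
The voiced bilabial fricative is [β], so /z/ → [β].
At the second juncture, /x/ likewise becomes [ʂ] adjacent to /ɖ/.

[χuɸɛβbʊʂɖu]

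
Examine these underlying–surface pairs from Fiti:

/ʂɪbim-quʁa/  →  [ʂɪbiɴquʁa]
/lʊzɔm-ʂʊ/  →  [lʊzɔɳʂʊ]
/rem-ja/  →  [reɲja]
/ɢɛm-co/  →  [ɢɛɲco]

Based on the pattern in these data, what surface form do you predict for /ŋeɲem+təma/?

The data show regressive place assimilation: /m/ → [ɴ] before /q/; /m/ → [ɳ] before /ʂ/; /m/ → [ɲ] before /j/; /m/ → [ɲ] before /c/. In each pair only place changes, matching the following consonant, while manner and voice stay constant.
The rule targets /m/ (voiced bilabial nasal), which sits before the trigger /t/ (alveolar).
Changing only its place to alveolar gives [n] — the voiced alveolar nasal.

[ŋeɲentəma]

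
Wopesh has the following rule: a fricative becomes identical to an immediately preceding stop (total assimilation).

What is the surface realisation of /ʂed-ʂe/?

[ʂedde]

/ʂ/ is the segment targeted by the rule; it sits immediately after /d/, so it assimilates completely and surfaces as [d].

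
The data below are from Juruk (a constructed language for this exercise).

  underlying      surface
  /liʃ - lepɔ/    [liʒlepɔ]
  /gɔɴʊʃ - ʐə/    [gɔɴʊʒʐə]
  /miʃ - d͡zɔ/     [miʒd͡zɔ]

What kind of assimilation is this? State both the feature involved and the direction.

Comparing underlying and surface forms, /ʃ/ → [ʒ] is the alternation; the neighbouring /l/ is constant.
/ʃ/ is voiceless while /l/ is voiced; the output [ʒ] is voiced, matching the trigger — so the feature that spreads is voicing.
Place and manner are unchanged, so the assimilation is partial, not total.
The same holds elsewhere in the data: /ʃ/ → [ʒ] before /ʐ/ (voiceless → voiced, matching voiced); /ʃ/ → [ʒ] before /d͡z/ (voiceless → voiced, matching voiced) — only voicing changes, and always toward the following segment.
The trigger is the following segment, so the direction is regressive (anticipatory).

regressive voicing assimilation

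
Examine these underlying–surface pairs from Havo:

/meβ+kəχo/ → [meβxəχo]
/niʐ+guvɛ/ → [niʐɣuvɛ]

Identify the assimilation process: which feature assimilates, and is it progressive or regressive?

progressive manner assimilation

Underlying /k/ is realised as [x] next to /β/; /β/ itself does not change.
/k/ is a stop while /β/ is a fricative; the output [x] is a fricative, matching the trigger — so the feature that spreads is manner.
Place and voice are unchanged, so the assimilation is partial, not total.
Checking the remaining alternation: /g/ → [ɣ] after /ʐ/ (stop → fricative, matching a fricative) — only manner changes, and always toward the preceding segment.
Since the segment that changes follows the conditioning segment, the assimilation is progressive.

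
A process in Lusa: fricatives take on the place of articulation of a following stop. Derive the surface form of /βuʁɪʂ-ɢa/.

/ʂ/ is a voiceless retroflex fricative. The following trigger /ɢ/ is uvular, so /ʂ/ must become uvular as well.
A voiceless uvular fricative is [χ], so the surface segment is [χ].

[βuʁɪχɢa]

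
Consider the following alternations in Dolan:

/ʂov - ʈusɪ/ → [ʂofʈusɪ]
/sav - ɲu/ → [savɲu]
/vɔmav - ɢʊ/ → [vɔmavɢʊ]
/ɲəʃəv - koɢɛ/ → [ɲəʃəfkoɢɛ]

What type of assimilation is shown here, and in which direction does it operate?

regressive voicing assimilation

Comparing underlying and surface forms, /v/ → [f] is the alternation; the neighbouring /ʈ/ is constant.
/v/ is voiced while /ʈ/ is voiceless; the output [f] is voiceless, matching the trigger — so the feature that spreads is voicing.
Place and manner are unchanged, so the assimilation is partial, not total.
Checking the remaining alternation: /v/ → [f] before /k/ (voiced → voiceless, matching voiceless) — only voicing changes, and always toward the following segment.
No alternation appears in [savɲu], [vɔmavɢʊ]: there the adjacent consonants already agree in voicing (/v/ and /ɲ/ are both voiced; /v/ and /ɢ/ are both voiced), so these forms are consistent with the same rule.
The trigger is the following segment, so the direction is regressive (anticipatory).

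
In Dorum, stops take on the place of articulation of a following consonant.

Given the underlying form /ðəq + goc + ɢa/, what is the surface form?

[ðəkgoqɢa]

The rule targets /q/ (voiceless uvular stop), which sits before the trigger /g/ (velar).
A voiceless velar stop is [k], so the surface segment is [k].
At the second juncture, /c/ likewise becomes [q] adjacent to /ɢ/.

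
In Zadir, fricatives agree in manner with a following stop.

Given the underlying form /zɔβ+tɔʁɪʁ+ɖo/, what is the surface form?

[zɔbtɔʁɪɢɖo]

/β/ is a voiced bilabial fricative. The following trigger /t/ is a stop, so /β/ must become a stop as well.
Changing only its manner to stop gives [b] — the voiced bilabial stop.
The same rule applies at the second boundary: /ʁ/ → [ɢ] next to /ɖ/.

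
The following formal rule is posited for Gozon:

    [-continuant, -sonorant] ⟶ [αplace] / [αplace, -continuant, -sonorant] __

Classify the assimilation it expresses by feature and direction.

progressive place assimilation

The shared variable α links the value of the place features (abbreviated [place]) on the target to the same value on the neighbouring segment, so place is the feature that assimilates.
Since the environment is written before the underscore, the trigger precedes the target; the direction is progressive.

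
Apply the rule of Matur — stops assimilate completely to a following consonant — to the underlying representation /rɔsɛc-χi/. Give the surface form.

/c/ is the segment targeted by the rule; it sits immediately before /χ/, so it assimilates completely and surfaces as [χ].

[rɔsɛχχi]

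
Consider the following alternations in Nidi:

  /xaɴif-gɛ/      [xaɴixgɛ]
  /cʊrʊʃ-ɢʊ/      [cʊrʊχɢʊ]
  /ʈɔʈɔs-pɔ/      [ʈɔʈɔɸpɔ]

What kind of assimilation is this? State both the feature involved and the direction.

regressive place assimilation

Comparing underlying and surface forms, /f/ → [x] is the alternation; the neighbouring /g/ is constant.
The change labiodental → velar matches the place of the following /g/, identifying this as place assimilation.
Manner and voice are unchanged, so the assimilation is partial, not total.
The other alternating forms pattern the same way: /ʃ/ → [χ] before /ɢ/ (postalveolar → uvular, matching uvular); /s/ → [ɸ] before /p/ (alveolar → bilabial, matching bilabial) — only place changes, and always toward the following segment.
The trigger is the following segment, so the direction is regressive (anticipatory).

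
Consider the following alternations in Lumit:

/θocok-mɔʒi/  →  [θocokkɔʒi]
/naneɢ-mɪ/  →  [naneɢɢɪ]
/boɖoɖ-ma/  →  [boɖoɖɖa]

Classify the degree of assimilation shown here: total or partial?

Underlying /m/ is realised as [k] next to /k/; /k/ itself does not change.
The output [k] is identical to the trigger /k/ — every feature (place, manner, voicing) has been copied — so this is total assimilation.
The remaining alternations confirm this: /m/ → [ɢ] after /ɢ/; /m/ → [ɖ] after /ɖ/ — in each case the output is a copy of the preceding consonant.

total assimilation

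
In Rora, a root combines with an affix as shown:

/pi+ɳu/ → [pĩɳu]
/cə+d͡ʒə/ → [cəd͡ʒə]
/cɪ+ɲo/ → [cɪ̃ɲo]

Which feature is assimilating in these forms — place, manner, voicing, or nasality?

The vowel /i/ surfaces as nasalised [ĩ] next to the following nasal /ɳ/ — it has acquired the [+nasal] feature of its neighbour.
Likewise in the remaining data: /ɪ/ → [ɪ̃] before /ɲ/ — each time a vowel is nasalised next to a following nasal.
No change occurs in [cəd͡ʒə] because the vowel at the boundary is adjacent to an oral consonant, not a nasal (/ə/ next to /d͡ʒ/).

nasality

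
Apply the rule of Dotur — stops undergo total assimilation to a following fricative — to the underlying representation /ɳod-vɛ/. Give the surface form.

[ɳovvɛ]

/d/ is the segment targeted by the rule; it sits immediately before /v/, so it assimilates completely and surfaces as [v].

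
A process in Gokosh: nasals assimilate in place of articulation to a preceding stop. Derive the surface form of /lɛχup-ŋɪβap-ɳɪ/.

[lɛχupmɪβapmɪ]

/ŋ/ is a voiced velar nasal. The preceding trigger /p/ is bilabial, so /ŋ/ must become bilabial as well.
A voiced bilabial nasal is [m], so the surface segment is [m].
At the second juncture, /ɳ/ likewise becomes [m] adjacent to /p/.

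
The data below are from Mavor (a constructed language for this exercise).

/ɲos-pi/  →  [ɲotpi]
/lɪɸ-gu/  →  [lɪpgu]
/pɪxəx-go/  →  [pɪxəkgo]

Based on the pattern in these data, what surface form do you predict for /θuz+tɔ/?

The data show regressive manner assimilation: /s/ → [t] before /p/; /ɸ/ → [p] before /g/; /x/ → [k] before /g/. In each pair only manner changes, matching the following consonant, while place and voice stay constant.
/z/ is a voiced alveolar fricative. The following trigger /t/ is a stop, so /z/ must become a stop as well.
A voiced alveolar stop is [d], so the surface segment is [d].

[θudtɔ]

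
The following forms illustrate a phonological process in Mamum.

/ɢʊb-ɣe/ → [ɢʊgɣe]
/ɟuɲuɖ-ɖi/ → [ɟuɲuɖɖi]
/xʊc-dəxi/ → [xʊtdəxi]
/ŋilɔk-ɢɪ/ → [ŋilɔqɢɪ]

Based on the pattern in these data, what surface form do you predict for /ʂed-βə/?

The data show regressive place assimilation: /b/ → [g] before /ɣ/; /c/ → [t] before /d/; /k/ → [q] before /ɢ/. In each pair only place changes, matching the following consonant, while manner and voice stay constant.
Nothing changes in [ɟuɲuɖɖi]: there the adjacent consonants already agree in place (/ɖ/ and /ɖ/ are both retroflex), so this form is consistent with the same rule.
The rule targets /d/ (voiced alveolar stop), which sits before the trigger /β/ (bilabial).
The voiced bilabial stop is [b], so /d/ → [b].

[ʂebβə]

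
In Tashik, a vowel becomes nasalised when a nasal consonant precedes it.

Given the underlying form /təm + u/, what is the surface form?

/u/ sits next to the nasal /m/ and is therefore nasalised to [ũ].

[təmũ]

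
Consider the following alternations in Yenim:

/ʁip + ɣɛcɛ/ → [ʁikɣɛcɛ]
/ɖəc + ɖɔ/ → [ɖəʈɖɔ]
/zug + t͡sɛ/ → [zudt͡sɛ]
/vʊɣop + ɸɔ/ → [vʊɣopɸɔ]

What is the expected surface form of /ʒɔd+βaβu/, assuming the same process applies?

[ʒɔbβaβu]

The data show regressive place assimilation: /p/ → [k] before /ɣ/; /c/ → [ʈ] before /ɖ/; /g/ → [d] before /t͡s/. In each pair only place changes, matching the following consonant, while manner and voice stay constant.
No alternation appears in [vʊɣopɸɔ]: there the adjacent consonants already agree in place (/p/ and /ɸ/ are both bilabial), so this form is consistent with the same rule.
The rule targets /d/ (voiced alveolar stop), which sits before the trigger /β/ (bilabial).
The voiced bilabial stop is [b], so /d/ → [b].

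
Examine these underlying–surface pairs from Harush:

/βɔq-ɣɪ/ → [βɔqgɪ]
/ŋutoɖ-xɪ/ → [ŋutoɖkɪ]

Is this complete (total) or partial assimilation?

The segment that alternates is /ɣ/, which surfaces as [g] when adjacent to /q/.
/ɣ/ is a fricative while /q/ is a stop; the output [g] is a stop, matching the trigger — so the feature that spreads is manner.
Place and voice are unchanged, so the assimilation is partial, not total.
Checking the remaining alternation: /x/ → [k] after /ɖ/ (fricative → stop, matching a stop) — only manner changes, and always toward the preceding segment.

partial assimilation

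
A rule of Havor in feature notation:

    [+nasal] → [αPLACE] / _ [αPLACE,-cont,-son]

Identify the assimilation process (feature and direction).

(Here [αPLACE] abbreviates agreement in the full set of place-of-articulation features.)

The rule copies the place features (abbreviated [PLACE]) from the environment onto the target, so the assimilating feature is place.
Since the environment is written after the underscore, the trigger follows the target; the direction is regressive.

regressive place assimilation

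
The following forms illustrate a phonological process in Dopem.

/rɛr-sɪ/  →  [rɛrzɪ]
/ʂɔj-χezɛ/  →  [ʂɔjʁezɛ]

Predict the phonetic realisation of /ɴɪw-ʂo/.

[ɴɪwʐo]

The data show progressive voicing assimilation: /s/ → [z] after /r/; /χ/ → [ʁ] after /j/. In each pair only voicing changes, matching the preceding consonant, while place and manner stay constant.
/ʂ/ is a voiceless retroflex fricative. The preceding trigger /w/ is voiced, so /ʂ/ must become voiced as well.
Changing only its voicing to voiced gives [ʐ] — the voiced retroflex fricative.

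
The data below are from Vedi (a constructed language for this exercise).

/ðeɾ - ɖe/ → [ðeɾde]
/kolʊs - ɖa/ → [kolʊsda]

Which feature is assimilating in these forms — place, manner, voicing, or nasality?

place

Comparing underlying and surface forms, /ɖ/ → [d] is the alternation; the neighbouring /ɾ/ is constant.
/ɖ/ is retroflex while /ɾ/ is alveolar; the output [d] is alveolar, matching the trigger — so the feature that spreads is place.
Checking the remaining alternation: /ɖ/ → [d] after /s/ (retroflex → alveolar, matching alveolar) — only place changes, and always toward the preceding segment.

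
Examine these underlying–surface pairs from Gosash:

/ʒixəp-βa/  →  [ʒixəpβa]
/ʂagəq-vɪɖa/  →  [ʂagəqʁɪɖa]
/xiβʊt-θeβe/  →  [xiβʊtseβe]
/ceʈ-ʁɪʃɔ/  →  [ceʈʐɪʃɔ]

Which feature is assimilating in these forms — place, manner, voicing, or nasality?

place

Underlying /v/ is realised as [ʁ] next to /q/; /q/ itself does not change.
The change labiodental → uvular matches the place of the preceding /q/, identifying this as place assimilation.
The same holds elsewhere in the data: /θ/ → [s] after /t/ (dental → alveolar, matching alveolar); /ʁ/ → [ʐ] after /ʈ/ (uvular → retroflex, matching retroflex) — only place changes, and always toward the preceding segment.
Nothing changes in [ʒixəpβa]: there the adjacent consonants already agree in place (/β/ and /p/ are both bilabial), so this form is consistent with the same rule.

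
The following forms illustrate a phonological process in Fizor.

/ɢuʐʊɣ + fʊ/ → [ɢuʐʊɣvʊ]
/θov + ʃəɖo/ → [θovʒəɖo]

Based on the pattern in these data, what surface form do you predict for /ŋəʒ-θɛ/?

[ŋəʒðɛ]

The data show progressive voicing assimilation: /f/ → [v] after /ɣ/; /ʃ/ → [ʒ] after /v/. In each pair only voicing changes, matching the preceding consonant, while place and manner stay constant.
The rule targets /θ/ (voiceless dental fricative), which sits after the trigger /ʒ/ (voiced).
The voiced dental fricative is [ð], so /θ/ → [ð].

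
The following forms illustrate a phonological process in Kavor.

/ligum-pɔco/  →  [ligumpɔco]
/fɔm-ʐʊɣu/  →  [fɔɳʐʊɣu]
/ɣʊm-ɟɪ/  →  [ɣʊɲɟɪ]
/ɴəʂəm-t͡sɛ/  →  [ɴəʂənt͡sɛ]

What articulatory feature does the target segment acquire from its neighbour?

place

Underlying /m/ is realised as [ɳ] next to /ʐ/; /ʐ/ itself does not change.
/m/ is bilabial while /ʐ/ is retroflex; the output [ɳ] is retroflex, matching the trigger — so the feature that spreads is place.
The other alternating forms pattern the same way: /m/ → [ɲ] before /ɟ/ (bilabial → palatal, matching palatal); /m/ → [n] before /t͡s/ (bilabial → alveolar, matching alveolar) — only place changes, and always toward the following segment.
Nothing changes in [ligumpɔco]: there the adjacent consonants already agree in place (/m/ and /p/ are both bilabial), so this form is consistent with the same rule.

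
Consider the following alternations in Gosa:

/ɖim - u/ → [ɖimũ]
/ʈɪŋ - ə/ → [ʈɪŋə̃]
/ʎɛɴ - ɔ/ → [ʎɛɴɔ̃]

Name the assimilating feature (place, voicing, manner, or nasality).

nasality

The vowel /u/ surfaces as nasalised [ũ] next to the preceding nasal /m/ — it has acquired the [+nasal] feature of its neighbour.
The other forms show the same pattern: /ə/ → [ə̃] after /ŋ/; /ɔ/ → [ɔ̃] after /ɴ/ — each time a vowel is nasalised next to a preceding nasal.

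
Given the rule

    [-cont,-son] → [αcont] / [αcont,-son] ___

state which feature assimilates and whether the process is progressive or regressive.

progressive manner assimilation

The rule copies [cont] (continuancy) from the environment onto the target stops; since [±cont] encodes the stop/fricative manner contrast, the assimilating dimension is manner.
Since the environment is written before the underscore, the trigger precedes the target; the direction is progressive.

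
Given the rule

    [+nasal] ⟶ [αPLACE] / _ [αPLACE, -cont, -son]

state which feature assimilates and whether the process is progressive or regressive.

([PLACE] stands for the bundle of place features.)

regressive place assimilation

The rule copies the place features (abbreviated [PLACE]) from the environment onto the target, so the assimilating feature is place.
Since the environment is written after the underscore, the trigger follows the target; the direction is regressive.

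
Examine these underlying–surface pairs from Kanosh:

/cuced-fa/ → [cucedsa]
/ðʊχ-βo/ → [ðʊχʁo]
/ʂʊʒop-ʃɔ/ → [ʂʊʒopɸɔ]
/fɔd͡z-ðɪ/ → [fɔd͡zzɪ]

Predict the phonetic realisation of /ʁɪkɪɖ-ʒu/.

The data show progressive place assimilation: /f/ → [s] after /d/; /β/ → [ʁ] after /χ/; /ʃ/ → [ɸ] after /p/; /ð/ → [z] after /d͡z/. In each pair only place changes, matching the preceding consonant, while manner and voice stay constant.
/ʒ/ is a voiced postalveolar fricative. The preceding trigger /ɖ/ is retroflex, so /ʒ/ must become retroflex as well.
Changing only its place to retroflex gives [ʐ] — the voiced retroflex fricative.

[ʁɪkɪɖʐu]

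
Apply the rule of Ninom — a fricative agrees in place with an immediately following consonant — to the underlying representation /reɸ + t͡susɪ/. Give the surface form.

The rule targets /ɸ/ (voiceless bilabial fricative), which sits before the trigger /t͡s/ (alveolar).
A voiceless alveolar fricative is [s], so the surface segment is [s].

[rest͡susɪ]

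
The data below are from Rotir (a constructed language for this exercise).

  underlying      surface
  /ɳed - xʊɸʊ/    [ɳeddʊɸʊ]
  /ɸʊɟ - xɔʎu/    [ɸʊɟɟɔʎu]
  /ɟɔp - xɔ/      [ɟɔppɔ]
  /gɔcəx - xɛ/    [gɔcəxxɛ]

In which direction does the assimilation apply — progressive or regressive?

progressive

The segment that alternates is /x/, which surfaces as [d] when adjacent to /d/.
The output [d] is identical to the trigger /d/ — every feature (place, manner, voicing) has been copied — so this is total assimilation.
The remaining alternations confirm this: /x/ → [ɟ] after /ɟ/; /x/ → [p] after /p/ — in each case the output is a copy of the preceding consonant.
In [gɔcəxxɛ] the two consonants at the boundary are already identical (/x/ + /x/), so the rule applies vacuously and nothing changes.
The trigger is the preceding segment, so the direction is progressive (perseverative).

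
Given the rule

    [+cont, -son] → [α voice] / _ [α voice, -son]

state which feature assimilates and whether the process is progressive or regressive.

The rule copies [voice] from the environment onto the target, so the assimilating feature is voicing.
The conditioning segment sits to the right of the focus bar, meaning the trigger follows the segment that changes — regressive assimilation.

regressive voicing assimilation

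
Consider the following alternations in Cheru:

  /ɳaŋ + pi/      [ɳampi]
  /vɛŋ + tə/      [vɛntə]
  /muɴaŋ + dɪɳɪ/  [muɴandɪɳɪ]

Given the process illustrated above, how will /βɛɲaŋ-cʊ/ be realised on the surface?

The data show regressive place assimilation: /ŋ/ → [m] before /p/; /ŋ/ → [n] before /t/; /ŋ/ → [n] before /d/. In each pair only place changes, matching the following consonant, while manner and voice stay constant.
/ŋ/ is a voiced velar nasal. The following trigger /c/ is palatal, so /ŋ/ must become palatal as well.
A voiced palatal nasal is [ɲ], so the surface segment is [ɲ].

[βɛɲaɲcʊ]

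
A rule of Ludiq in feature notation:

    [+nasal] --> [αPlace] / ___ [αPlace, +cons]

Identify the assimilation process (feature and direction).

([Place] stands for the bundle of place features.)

regressive place assimilation

The rule copies the place features (abbreviated [Place]) from the environment onto the target, so the assimilating feature is place.
The conditioning segment sits to the right of the focus bar, meaning the trigger follows the segment that changes — regressive assimilation.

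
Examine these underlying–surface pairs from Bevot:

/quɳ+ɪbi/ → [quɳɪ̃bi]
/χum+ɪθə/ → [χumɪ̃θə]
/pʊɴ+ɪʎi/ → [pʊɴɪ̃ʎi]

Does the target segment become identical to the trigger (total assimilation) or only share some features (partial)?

partial assimilation

The vowel /ɪ/ surfaces as nasalised [ɪ̃] next to the preceding nasal /ɳ/ — it has acquired the [+nasal] feature of its neighbour.
The other forms show the same pattern: /ɪ/ → [ɪ̃] after /m/; /ɪ/ → [ɪ̃] after /ɴ/ — each time a vowel is nasalised next to a preceding nasal.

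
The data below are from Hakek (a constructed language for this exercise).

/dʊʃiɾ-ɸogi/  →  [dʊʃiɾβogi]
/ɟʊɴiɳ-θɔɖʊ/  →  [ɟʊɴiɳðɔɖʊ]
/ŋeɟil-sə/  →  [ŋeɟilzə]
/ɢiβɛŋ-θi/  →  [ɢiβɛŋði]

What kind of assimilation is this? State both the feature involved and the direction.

progressive voicing assimilation

Comparing underlying and surface forms, /ɸ/ → [β] is the alternation; the neighbouring /ɾ/ is constant.
The change voiceless → voiced matches the voicing of the preceding /ɾ/, identifying this as voicing assimilation.
Place and manner are unchanged, so the assimilation is partial, not total.
The other alternating forms pattern the same way: /θ/ → [ð] after /ɳ/ (voiceless → voiced, matching voiced); /s/ → [z] after /l/ (voiceless → voiced, matching voiced); /θ/ → [ð] after /ŋ/ (voiceless → voiced, matching voiced) — only voicing changes, and always toward the preceding segment.
Since the segment that changes follows the conditioning segment, the assimilation is progressive.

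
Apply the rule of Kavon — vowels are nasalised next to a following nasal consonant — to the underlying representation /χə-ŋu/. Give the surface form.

/ə/ sits next to the nasal /ŋ/ and is therefore nasalised to [ə̃].

[χə̃ŋu]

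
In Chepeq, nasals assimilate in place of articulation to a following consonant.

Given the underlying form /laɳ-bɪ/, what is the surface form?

The rule targets /ɳ/ (voiced retroflex nasal), which sits before the trigger /b/ (bilabial).
The voiced bilabial nasal is [m], so /ɳ/ → [m].

[lambɪ]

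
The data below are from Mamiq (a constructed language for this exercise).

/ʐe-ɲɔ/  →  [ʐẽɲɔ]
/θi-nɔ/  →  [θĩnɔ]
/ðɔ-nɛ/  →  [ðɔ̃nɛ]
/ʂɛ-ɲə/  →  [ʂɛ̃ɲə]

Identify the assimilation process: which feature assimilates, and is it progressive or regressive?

The vowel /e/ surfaces as nasalised [ẽ] next to the following nasal /ɲ/ — it has acquired the [+nasal] feature of its neighbour.
Likewise in the remaining data: /i/ → [ĩ] before /n/; /ɔ/ → [ɔ̃] before /n/; /ɛ/ → [ɛ̃] before /ɲ/ — each time a vowel is nasalised next to a following nasal.
Because the conditioning nasal is to the right of the vowel that changes, the process is regressive (anticipatory).

regressive nasality assimilation (vowel nasalisation)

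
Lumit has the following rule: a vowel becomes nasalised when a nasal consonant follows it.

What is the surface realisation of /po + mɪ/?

[põmɪ]

/o/ sits next to the nasal /m/ and is therefore nasalised to [õ].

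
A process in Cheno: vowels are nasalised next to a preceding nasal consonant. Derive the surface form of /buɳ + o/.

[buɳõ]

/o/ sits next to the nasal /ɳ/ and is therefore nasalised to [õ].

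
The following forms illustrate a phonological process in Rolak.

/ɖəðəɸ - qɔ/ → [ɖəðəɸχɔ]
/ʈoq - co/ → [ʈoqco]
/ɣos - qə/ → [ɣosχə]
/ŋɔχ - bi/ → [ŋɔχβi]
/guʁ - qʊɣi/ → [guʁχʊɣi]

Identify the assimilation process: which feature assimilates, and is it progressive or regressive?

The segment that alternates is /q/, which surfaces as [χ] when adjacent to /ɸ/.
The change stop → fricative matches the manner of the preceding /ɸ/, identifying this as manner assimilation.
Place and voice are unchanged, so the assimilation is partial, not total.
Checking the remaining alternations: /q/ → [χ] after /s/ (stop → fricative, matching a fricative); /b/ → [β] after /χ/ (stop → fricative, matching a fricative); /q/ → [χ] after /ʁ/ (stop → fricative, matching a fricative) — only manner changes, and always toward the preceding segment.
Nothing changes in [ʈoqco]: there the adjacent consonants already agree in manner (/c/ and /q/ are both stops), so this form is consistent with the same rule.
Since the segment that changes follows the conditioning segment, the assimilation is progressive.

progressive manner assimilation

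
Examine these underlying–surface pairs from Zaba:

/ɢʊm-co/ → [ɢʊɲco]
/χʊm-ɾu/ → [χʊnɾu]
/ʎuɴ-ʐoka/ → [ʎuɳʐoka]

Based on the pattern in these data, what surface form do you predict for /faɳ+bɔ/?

The data show regressive place assimilation: /m/ → [ɲ] before /c/; /m/ → [n] before /ɾ/; /ɴ/ → [ɳ] before /ʐ/. In each pair only place changes, matching the following consonant, while manner and voice stay constant.
The rule targets /ɳ/ (voiced retroflex nasal), which sits before the trigger /b/ (bilabial).
The voiced bilabial nasal is [m], so /ɳ/ → [m].

[fambɔ]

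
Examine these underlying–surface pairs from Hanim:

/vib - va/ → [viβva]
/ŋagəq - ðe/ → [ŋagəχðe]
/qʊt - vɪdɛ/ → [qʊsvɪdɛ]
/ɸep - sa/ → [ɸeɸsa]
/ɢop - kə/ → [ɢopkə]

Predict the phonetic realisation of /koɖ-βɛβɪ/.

[koʐβɛβɪ]

The data show regressive manner assimilation: /b/ → [β] before /v/; /q/ → [χ] before /ð/; /t/ → [s] before /v/; /p/ → [ɸ] before /s/. In each pair only manner changes, matching the following consonant, while place and voice stay constant.
Nothing changes in [ɢopkə]: there the adjacent consonants already agree in manner (/p/ and /k/ are both stops), so this form is consistent with the same rule.
The rule targets /ɖ/ (voiced retroflex stop), which sits before the trigger /β/ (fricative).
Changing only its manner to fricative gives [ʐ] — the voiced retroflex fricative.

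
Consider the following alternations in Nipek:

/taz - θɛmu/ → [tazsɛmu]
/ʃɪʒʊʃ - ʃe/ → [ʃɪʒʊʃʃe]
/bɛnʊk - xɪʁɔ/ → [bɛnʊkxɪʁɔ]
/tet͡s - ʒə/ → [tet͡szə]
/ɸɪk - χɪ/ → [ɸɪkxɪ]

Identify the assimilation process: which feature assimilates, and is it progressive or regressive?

Underlying /θ/ is realised as [s] next to /z/; /z/ itself does not change.
/θ/ is dental while /z/ is alveolar; the output [s] is alveolar, matching the trigger — so the feature that spreads is place.
Manner and voice are unchanged, so the assimilation is partial, not total.
The same holds elsewhere in the data: /ʒ/ → [z] after /t͡s/ (postalveolar → alveolar, matching alveolar); /χ/ → [x] after /k/ (uvular → velar, matching velar) — only place changes, and always toward the preceding segment.
No alternation appears in [ʃɪʒʊʃʃe], [bɛnʊkxɪʁɔ]: there the adjacent consonants already agree in place (/ʃ/ and /ʃ/ are both postalveolar; /x/ and /k/ are both velar), so these forms are consistent with the same rule.
The trigger is the preceding segment, so the direction is progressive (perseverative).

progressive place assimilation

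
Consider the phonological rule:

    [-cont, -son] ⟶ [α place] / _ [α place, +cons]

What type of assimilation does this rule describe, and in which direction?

regressive place assimilation

The rule copies the place features (abbreviated [place]) from the environment onto the target, so the assimilating feature is place.
Since the environment is written after the underscore, the trigger follows the target; the direction is regressive.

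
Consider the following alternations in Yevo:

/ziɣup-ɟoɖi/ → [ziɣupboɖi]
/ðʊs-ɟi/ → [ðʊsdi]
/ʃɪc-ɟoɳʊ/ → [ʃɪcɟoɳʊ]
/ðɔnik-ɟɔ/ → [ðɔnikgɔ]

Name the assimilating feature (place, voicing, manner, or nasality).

Comparing underlying and surface forms, /ɟ/ → [b] is the alternation; the neighbouring /p/ is constant.
The change palatal → bilabial matches the place of the preceding /p/, identifying this as place assimilation.
The same holds elsewhere in the data: /ɟ/ → [d] after /s/ (palatal → alveolar, matching alveolar); /ɟ/ → [g] after /k/ (palatal → velar, matching velar) — only place changes, and always toward the preceding segment.
Nothing changes in [ʃɪcɟoɳʊ]: there the adjacent consonants already agree in place (/ɟ/ and /c/ are both palatal), so this form is consistent with the same rule.

place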